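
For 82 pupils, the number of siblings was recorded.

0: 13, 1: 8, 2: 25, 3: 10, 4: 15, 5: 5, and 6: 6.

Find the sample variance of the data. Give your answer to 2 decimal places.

Values: 0, 1, 2, 3, 4, 5, 6
n = 82, Σfx = 209, mean = 2.5488
Σfx² = 779
Σf(x − x̄)² = Σfx² − (Σfx)²/n = 779 − 209²/82 = 246.3049
Sample variance = 246.3049 / 81 = 3.0408

3.04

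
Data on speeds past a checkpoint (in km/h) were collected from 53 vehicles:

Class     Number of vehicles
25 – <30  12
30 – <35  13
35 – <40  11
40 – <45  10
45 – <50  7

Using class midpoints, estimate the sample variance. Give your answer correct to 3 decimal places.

Midpoints: 27.5, 32.5, 37.5, 42.5, 47.5
n = 53, Σfm = 1922.5, mean = 36.2736
Σfm² = 72131.25
Σf(m − x̄)² = Σfm² − (Σfm)²/n = 72131.25 − 1922.5²/53 = 2395.2830
Sample variance = 2395.2830 / 52 = 46.0631

46.063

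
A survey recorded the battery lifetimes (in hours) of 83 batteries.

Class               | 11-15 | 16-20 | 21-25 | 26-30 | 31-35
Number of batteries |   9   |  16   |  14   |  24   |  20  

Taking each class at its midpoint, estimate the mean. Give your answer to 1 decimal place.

Midpoints: 13, 18, 23, 28, 33
Σfm = 9×13 + 16×18 + 14×23 + 24×28 + 20×33 = 2059
n = Σf = 83
Mean = 2059 / 83 = 24.8072

24.8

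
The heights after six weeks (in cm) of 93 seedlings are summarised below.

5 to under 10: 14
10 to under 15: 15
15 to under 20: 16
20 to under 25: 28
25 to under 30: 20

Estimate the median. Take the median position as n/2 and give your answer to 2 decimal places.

20.27

Cumulative frequencies: 14, 29, 45, 73, 93
n = 93; position = n/2 = 46.5.
This falls in the class 20 to under 25: L = 20, F = 45, f = 28, h = 5.
Median ≈ 20 + ((46.5 − 45) / 28) × 5 = 20.2679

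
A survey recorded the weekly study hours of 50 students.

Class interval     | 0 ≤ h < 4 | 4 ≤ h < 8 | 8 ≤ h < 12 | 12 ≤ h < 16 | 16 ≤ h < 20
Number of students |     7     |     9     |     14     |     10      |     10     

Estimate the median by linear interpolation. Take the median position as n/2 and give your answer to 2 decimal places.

10.57

Cumulative frequencies: 7, 16, 30, 40, 50
n = 50; position = n/2 = 25.
This falls in the class 8 ≤ h < 12: L = 8, F = 16, f = 14, h = 4.
Median ≈ 8 + ((25 − 16) / 14) × 4 = 10.5714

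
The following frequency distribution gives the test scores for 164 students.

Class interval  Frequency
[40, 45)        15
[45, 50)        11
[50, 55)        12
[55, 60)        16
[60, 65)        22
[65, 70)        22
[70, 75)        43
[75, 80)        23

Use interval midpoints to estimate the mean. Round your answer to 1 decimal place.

Midpoints: 42.5, 47.5, 52.5, 57.5, 62.5, 67.5, 72.5, 77.5
Σfm = 15×42.5 + 11×47.5 + 12×52.5 + 16×57.5 + 22×62.5 + 22×67.5 + 43×72.5 + 23×77.5 = 10470
n = Σf = 164
Mean = 10470 / 164 = 63.8415

63.8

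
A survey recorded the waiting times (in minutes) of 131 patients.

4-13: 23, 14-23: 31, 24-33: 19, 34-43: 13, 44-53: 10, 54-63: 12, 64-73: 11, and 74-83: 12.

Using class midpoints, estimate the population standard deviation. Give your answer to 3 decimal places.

22.944

Midpoints: 8.5, 18.5, 28.5, 38.5, 48.5, 58.5, 68.5, 78.5
n = 131, Σfm = 4693.5, mean = 35.8282
Σfm² = 237124.75
Σf(m − x̄)² = Σfm² − (Σfm)²/n = 237124.75 − 4693.5²/131 = 68964.8855
Population variance = 68964.8855 / 131 = 526.4495
Standard deviation = √526.4495 = 22.9445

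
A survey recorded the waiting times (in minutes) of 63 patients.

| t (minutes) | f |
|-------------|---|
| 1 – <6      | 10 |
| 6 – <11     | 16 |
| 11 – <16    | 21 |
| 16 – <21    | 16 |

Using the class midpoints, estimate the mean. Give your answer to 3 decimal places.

Midpoints: 3.5, 8.5, 13.5, 18.5
Σfm = 10×3.5 + 16×8.5 + 21×13.5 + 16×18.5 = 750.5
n = Σf = 63
Mean = 750.5 / 63 = 11.9127

11.913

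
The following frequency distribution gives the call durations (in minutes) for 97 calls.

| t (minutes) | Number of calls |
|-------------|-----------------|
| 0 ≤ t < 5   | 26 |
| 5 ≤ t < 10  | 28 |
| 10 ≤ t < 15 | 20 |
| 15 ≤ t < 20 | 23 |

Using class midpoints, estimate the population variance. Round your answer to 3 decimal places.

31.316

Midpoints: 2.5, 7.5, 12.5, 17.5
n = 97, Σfm = 927.5, mean = 9.5619
Σfm² = 11906.25
Σf(m − x̄)² = Σfm² − (Σfm)²/n = 11906.25 − 927.5²/97 = 3037.6289
Population variance = 3037.6289 / 97 = 31.3158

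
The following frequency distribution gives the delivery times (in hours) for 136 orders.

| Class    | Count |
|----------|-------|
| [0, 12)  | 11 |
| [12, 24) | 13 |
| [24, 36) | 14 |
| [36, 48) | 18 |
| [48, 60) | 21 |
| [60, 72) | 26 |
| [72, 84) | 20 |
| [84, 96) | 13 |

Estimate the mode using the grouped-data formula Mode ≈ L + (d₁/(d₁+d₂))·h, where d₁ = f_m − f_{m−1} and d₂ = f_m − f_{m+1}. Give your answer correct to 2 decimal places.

65.45

Modal class: [60, 72) (highest frequency 26).
d₁ = 26 − 21 = 5, d₂ = 26 − 20 = 6
Mode ≈ 60 + (5/(5+6)) × 12 = 60 + 5.4545 = 65.4545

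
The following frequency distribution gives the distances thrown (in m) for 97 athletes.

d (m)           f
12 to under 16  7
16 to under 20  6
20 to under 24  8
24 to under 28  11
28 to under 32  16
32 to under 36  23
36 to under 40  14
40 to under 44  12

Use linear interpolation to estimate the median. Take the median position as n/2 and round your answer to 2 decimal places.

Cumulative frequencies: 7, 13, 21, 32, 48, 71, 85, 97
n = 97; position = n/2 = 48.5.
This falls in the class 32 to under 36: L = 32, F = 48, f = 23, h = 4.
Median ≈ 32 + ((48.5 − 48) / 23) × 4 = 32.0870

32.09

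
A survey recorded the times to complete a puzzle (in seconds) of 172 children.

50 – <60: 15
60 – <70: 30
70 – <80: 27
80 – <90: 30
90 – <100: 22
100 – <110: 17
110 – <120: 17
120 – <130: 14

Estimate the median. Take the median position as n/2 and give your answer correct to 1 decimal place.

84.7

Cumulative frequencies: 15, 45, 72, 102, 124, 141, 158, 172
n = 172; position = n/2 = 86.
This falls in the class 80 – <90: L = 80, F = 72, f = 30, h = 10.
Median ≈ 80 + ((86 − 72) / 30) × 10 = 84.6667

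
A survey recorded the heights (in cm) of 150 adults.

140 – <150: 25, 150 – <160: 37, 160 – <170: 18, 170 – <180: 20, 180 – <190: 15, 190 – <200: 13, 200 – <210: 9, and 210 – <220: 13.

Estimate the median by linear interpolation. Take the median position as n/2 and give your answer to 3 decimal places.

Cumulative frequencies: 25, 62, 80, 100, 115, 128, 137, 150
n = 150; position = n/2 = 75.
This falls in the class 160 – <170: L = 160, F = 62, f = 18, h = 10.
Median ≈ 160 + ((75 − 62) / 18) × 10 = 167.2222

167.222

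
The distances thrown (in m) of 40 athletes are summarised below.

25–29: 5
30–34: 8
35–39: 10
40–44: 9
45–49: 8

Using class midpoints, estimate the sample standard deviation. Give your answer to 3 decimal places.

Midpoints: 27, 32, 37, 42, 47
n = 40, Σfm = 1515, mean = 37.8750
Σfm² = 59075
Σf(m − x̄)² = Σfm² − (Σfm)²/n = 59075 − 1515²/40 = 1694.3750
Sample variance = 1694.3750 / 39 = 43.4455
Standard deviation = √43.4455 = 6.5913

6.591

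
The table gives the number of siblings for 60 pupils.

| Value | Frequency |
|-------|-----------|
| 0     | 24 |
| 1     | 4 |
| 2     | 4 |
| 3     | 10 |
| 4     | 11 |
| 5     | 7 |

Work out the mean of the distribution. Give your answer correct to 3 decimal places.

2.017

Values: 0, 1, 2, 3, 4, 5
Σfx = 24×0 + 4×1 + 4×2 + 10×3 + 11×4 + 7×5 = 121
n = Σf = 60
Mean = 121 / 60 = 2.0167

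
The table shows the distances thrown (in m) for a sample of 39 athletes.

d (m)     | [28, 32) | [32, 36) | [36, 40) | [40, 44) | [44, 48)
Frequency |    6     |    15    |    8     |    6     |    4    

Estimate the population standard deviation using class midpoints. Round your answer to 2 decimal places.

4.82

Midpoints: 30, 34, 38, 42, 46
n = 39, Σfm = 1430, mean = 36.6667
Σfm² = 53340
Σf(m − x̄)² = Σfm² − (Σfm)²/n = 53340 − 1430²/39 = 906.6667
Population variance = 906.6667 / 39 = 23.2479
Standard deviation = √23.2479 = 4.8216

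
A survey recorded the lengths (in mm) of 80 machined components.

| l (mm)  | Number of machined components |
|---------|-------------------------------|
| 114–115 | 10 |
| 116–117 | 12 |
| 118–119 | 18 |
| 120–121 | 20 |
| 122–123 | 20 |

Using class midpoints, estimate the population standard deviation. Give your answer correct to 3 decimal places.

Midpoints: 114.5, 116.5, 118.5, 120.5, 122.5
n = 80, Σfm = 9536, mean = 119.2000
Σfm² = 1137260
Σf(m − x̄)² = Σfm² − (Σfm)²/n = 1137260 − 9536²/80 = 568.8000
Population variance = 568.8000 / 80 = 7.1100
Standard deviation = √7.1100 = 2.6665

2.666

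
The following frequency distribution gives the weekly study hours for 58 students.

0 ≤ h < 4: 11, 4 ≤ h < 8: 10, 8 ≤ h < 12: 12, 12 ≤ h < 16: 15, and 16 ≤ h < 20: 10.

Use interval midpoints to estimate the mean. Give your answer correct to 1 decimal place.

10.2

Midpoints: 2, 6, 10, 14, 18
Σfm = 11×2 + 10×6 + 12×10 + 15×14 + 10×18 = 592
n = Σf = 58
Mean = 592 / 58 = 10.2069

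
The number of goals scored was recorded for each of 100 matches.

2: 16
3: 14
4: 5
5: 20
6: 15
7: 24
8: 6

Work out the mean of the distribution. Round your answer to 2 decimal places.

5.00

Values: 2, 3, 4, 5, 6, 7, 8
Σfx = 16×2 + 14×3 + 5×4 + 20×5 + 15×6 + 24×7 + 6×8 = 500
n = Σf = 100
Mean = 500 / 100 = 5.0000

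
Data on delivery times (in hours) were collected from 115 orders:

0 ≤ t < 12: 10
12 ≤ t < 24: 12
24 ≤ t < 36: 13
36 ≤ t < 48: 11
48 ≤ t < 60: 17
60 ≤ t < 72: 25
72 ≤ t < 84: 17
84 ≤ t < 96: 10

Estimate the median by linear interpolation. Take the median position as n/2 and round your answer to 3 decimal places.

56.118

Cumulative frequencies: 10, 22, 35, 46, 63, 88, 105, 115
n = 115; position = n/2 = 57.5.
This falls in the class 48 ≤ t < 60: L = 48, F = 46, f = 17, h = 12.
Median ≈ 48 + ((57.5 − 46) / 17) × 12 = 56.1176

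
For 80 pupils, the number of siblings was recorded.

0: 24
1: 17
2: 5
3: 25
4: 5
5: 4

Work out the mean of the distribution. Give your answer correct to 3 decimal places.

1.775

Values: 0, 1, 2, 3, 4, 5
Σfx = 24×0 + 17×1 + 5×2 + 25×3 + 5×4 + 4×5 = 142
n = Σf = 80
Mean = 142 / 80 = 1.7750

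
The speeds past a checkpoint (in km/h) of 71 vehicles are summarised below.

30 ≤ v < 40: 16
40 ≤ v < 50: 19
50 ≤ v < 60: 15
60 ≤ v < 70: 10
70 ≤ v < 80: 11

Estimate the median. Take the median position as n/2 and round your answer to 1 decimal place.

Cumulative frequencies: 16, 35, 50, 60, 71
n = 71; position = n/2 = 35.5.
This falls in the class 50 ≤ v < 60: L = 50, F = 35, f = 15, h = 10.
Median ≈ 50 + ((35.5 − 35) / 15) × 10 = 50.3333

50.3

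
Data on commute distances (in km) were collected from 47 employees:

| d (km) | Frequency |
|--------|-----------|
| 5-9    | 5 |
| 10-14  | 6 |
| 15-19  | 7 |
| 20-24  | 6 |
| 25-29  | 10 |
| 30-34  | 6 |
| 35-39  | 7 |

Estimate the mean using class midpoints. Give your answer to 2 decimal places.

Midpoints: 7, 12, 17, 22, 27, 32, 37
Σfm = 5×7 + 6×12 + 7×17 + 6×22 + 10×27 + 6×32 + 7×37 = 1079
n = Σf = 47
Mean = 1079 / 47 = 22.9574

22.96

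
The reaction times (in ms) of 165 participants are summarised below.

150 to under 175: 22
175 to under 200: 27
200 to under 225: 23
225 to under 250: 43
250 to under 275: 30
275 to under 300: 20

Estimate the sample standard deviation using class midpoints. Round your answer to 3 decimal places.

Midpoints: 162.5, 187.5, 212.5, 237.5, 262.5, 287.5
n = 165, Σfm = 37362.5, mean = 226.4394
Σfm² = 8714531.25
Σf(m − x̄)² = Σfm² − (Σfm)²/n = 8714531.25 − 37362.5²/165 = 254189.3939
Sample variance = 254189.3939 / 164 = 1549.9353
Standard deviation = √1549.9353 = 39.3692

39.369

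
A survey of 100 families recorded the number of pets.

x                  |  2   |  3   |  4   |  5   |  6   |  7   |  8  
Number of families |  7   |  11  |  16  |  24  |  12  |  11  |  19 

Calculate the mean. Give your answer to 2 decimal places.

Values: 2, 3, 4, 5, 6, 7, 8
Σfx = 7×2 + 11×3 + 16×4 + 24×5 + 12×6 + 11×7 + 19×8 = 532
n = Σf = 100
Mean = 532 / 100 = 5.3200

5.32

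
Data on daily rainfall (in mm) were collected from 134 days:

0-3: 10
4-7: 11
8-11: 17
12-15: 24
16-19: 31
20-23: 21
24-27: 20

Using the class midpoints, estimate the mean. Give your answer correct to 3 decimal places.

15.410

Midpoints: 1.5, 5.5, 9.5, 13.5, 17.5, 21.5, 25.5
Σfm = 10×1.5 + 11×5.5 + 17×9.5 + 24×13.5 + 31×17.5 + 21×21.5 + 20×25.5 = 2065
n = Σf = 134
Mean = 2065 / 134 = 15.4104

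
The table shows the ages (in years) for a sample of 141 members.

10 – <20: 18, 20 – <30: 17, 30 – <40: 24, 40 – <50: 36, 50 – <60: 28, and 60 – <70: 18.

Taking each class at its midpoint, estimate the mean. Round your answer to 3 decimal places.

Midpoints: 15, 25, 35, 45, 55, 65
Σfm = 18×15 + 17×25 + 24×35 + 36×45 + 28×55 + 18×65 = 5865
n = Σf = 141
Mean = 5865 / 141 = 41.5957

41.596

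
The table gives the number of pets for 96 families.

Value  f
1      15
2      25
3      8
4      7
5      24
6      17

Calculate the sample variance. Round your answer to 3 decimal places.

3.304

Values: 1, 2, 3, 4, 5, 6
n = 96, Σfx = 339, mean = 3.5312
Σfx² = 1511
Σf(x − x̄)² = Σfx² − (Σfx)²/n = 1511 − 339²/96 = 313.9062
Sample variance = 313.9062 / 95 = 3.3043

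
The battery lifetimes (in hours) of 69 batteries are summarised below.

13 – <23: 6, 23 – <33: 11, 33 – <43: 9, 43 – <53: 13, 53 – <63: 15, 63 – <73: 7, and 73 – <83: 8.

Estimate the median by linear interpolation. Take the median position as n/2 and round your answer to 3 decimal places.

49.538

Cumulative frequencies: 6, 17, 26, 39, 54, 61, 69
n = 69; position = n/2 = 34.5.
This falls in the class 43 – <53: L = 43, F = 26, f = 13, h = 10.
Median ≈ 43 + ((34.5 − 26) / 13) × 10 = 49.5385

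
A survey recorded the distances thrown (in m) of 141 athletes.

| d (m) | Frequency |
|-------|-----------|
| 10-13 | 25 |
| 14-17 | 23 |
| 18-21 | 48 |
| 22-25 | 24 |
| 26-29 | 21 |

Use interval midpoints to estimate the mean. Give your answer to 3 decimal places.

Midpoints: 11.5, 15.5, 19.5, 23.5, 27.5
Σfm = 25×11.5 + 23×15.5 + 48×19.5 + 24×23.5 + 21×27.5 = 2721.5
n = Σf = 141
Mean = 2721.5 / 141 = 19.3014

19.301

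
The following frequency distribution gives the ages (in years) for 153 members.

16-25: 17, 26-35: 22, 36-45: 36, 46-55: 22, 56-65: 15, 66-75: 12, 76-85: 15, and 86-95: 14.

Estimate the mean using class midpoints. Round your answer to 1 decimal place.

Midpoints: 20.5, 30.5, 40.5, 50.5, 60.5, 70.5, 80.5, 90.5
Σfm = 17×20.5 + 22×30.5 + 36×40.5 + 22×50.5 + 15×60.5 + 12×70.5 + 15×80.5 + 14×90.5 = 7816.5
n = Σf = 153
Mean = 7816.5 / 153 = 51.0882

51.1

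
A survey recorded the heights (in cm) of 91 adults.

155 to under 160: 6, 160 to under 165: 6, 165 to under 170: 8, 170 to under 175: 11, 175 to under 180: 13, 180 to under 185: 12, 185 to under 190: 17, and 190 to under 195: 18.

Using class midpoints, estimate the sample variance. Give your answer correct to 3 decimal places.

Midpoints: 157.5, 162.5, 167.5, 172.5, 177.5, 182.5, 187.5, 192.5
n = 91, Σfm = 16307.5, mean = 179.2033
Σfm² = 2932968.75
Σf(m − x̄)² = Σfm² − (Σfm)²/n = 2932968.75 − 16307.5²/91 = 10610.9890
Sample variance = 10610.9890 / 90 = 117.8999

117.900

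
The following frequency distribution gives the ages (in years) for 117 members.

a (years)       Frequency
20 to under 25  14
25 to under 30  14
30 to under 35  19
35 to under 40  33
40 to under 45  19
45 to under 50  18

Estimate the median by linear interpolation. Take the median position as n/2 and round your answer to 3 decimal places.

Cumulative frequencies: 14, 28, 47, 80, 99, 117
n = 117; position = n/2 = 58.5.
This falls in the class 35 to under 40: L = 35, F = 47, f = 33, h = 5.
Median ≈ 35 + ((58.5 − 47) / 33) × 5 = 36.7424

36.742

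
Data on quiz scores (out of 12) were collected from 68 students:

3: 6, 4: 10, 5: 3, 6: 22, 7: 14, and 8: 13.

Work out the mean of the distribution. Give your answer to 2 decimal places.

Values: 3, 4, 5, 6, 7, 8
Σfx = 6×3 + 10×4 + 3×5 + 22×6 + 14×7 + 13×8 = 407
n = Σf = 68
Mean = 407 / 68 = 5.9853

5.99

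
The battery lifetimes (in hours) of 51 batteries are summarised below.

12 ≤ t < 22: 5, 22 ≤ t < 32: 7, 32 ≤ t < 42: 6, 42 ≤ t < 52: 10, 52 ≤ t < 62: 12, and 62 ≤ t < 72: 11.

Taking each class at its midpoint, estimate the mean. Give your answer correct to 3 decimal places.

46.804

Midpoints: 17, 27, 37, 47, 57, 67
Σfm = 5×17 + 7×27 + 6×37 + 10×47 + 12×57 + 11×67 = 2387
n = Σf = 51
Mean = 2387 / 51 = 46.8039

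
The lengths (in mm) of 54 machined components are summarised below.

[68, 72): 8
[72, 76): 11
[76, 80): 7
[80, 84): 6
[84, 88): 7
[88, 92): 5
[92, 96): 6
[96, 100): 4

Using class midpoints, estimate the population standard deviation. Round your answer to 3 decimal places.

8.910

Midpoints: 70, 74, 78, 82, 86, 90, 94, 98
n = 54, Σfm = 4420, mean = 81.8519
Σfm² = 366072
Σf(m − x̄)² = Σfm² − (Σfm)²/n = 366072 − 4420²/54 = 4286.8148
Population variance = 4286.8148 / 54 = 79.3855
Standard deviation = √79.3855 = 8.9099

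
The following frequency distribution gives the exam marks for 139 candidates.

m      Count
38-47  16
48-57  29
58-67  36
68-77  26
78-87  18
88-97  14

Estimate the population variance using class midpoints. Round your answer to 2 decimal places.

218.49

Midpoints: 42.5, 52.5, 62.5, 72.5, 82.5, 92.5
n = 139, Σfm = 9117.5, mean = 65.5935
Σfm² = 628418.75
Σf(m − x̄)² = Σfm² − (Σfm)²/n = 628418.75 − 9117.5²/139 = 30369.7842
Population variance = 30369.7842 / 139 = 218.4877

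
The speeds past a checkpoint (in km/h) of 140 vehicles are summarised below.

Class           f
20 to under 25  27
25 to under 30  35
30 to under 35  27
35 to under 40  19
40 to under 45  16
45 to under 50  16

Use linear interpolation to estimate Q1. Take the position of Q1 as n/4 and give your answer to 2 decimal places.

26.14

Cumulative frequencies: 27, 62, 89, 108, 124, 140
n = 140; position = n/4 = 35.
This falls in the class 25 to under 30: L = 25, F = 27, f = 35, h = 5.
Lower quartile ≈ 25 + ((35 − 27) / 35) × 5 = 26.1429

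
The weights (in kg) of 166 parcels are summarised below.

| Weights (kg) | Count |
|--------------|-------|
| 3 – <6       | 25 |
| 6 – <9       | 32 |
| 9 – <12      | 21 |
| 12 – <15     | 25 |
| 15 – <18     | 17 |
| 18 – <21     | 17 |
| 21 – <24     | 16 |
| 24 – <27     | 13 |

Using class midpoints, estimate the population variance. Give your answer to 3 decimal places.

43.943

Midpoints: 4.5, 7.5, 10.5, 13.5, 16.5, 19.5, 22.5, 25.5
n = 166, Σfm = 2214, mean = 13.3373
Σfm² = 36823.5
Σf(m − x̄)² = Σfm² − (Σfm)²/n = 36823.5 − 2214²/166 = 7294.6084
Population variance = 7294.6084 / 166 = 43.9434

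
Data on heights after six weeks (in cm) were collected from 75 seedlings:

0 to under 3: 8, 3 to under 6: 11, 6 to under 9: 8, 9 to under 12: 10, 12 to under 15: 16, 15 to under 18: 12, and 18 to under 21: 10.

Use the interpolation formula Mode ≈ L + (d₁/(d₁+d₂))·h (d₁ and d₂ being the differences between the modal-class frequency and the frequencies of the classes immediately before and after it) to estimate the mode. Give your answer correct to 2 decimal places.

13.80

Modal class: 12 to under 15 (highest frequency 16).
d₁ = 16 − 10 = 6, d₂ = 16 − 12 = 4
Mode ≈ 12 + (6/(6+4)) × 3 = 12 + 1.8000 = 13.8000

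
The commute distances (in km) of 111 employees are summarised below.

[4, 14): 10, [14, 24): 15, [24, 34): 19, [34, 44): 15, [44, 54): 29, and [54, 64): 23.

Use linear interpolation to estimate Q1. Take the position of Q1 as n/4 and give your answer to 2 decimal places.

25.45

Cumulative frequencies: 10, 25, 44, 59, 88, 111
n = 111; position = n/4 = 27.75.
This falls in the class [24, 34): L = 24, F = 25, f = 19, h = 10.
Lower quartile ≈ 24 + ((27.75 − 25) / 19) × 10 = 25.4474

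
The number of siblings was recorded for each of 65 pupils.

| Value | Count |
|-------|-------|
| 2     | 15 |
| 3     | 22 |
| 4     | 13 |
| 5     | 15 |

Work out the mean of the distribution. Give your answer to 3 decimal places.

3.431

Values: 2, 3, 4, 5
Σfx = 15×2 + 22×3 + 13×4 + 15×5 = 223
n = Σf = 65
Mean = 223 / 65 = 3.4308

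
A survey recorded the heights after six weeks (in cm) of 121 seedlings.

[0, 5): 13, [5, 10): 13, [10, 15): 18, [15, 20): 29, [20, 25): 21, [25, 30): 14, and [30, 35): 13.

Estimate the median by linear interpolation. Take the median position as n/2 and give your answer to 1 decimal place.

17.8

Cumulative frequencies: 13, 26, 44, 73, 94, 108, 121
n = 121; position = n/2 = 60.5.
This falls in the class [15, 20): L = 15, F = 44, f = 29, h = 5.
Median ≈ 15 + ((60.5 − 44) / 29) × 5 = 17.8448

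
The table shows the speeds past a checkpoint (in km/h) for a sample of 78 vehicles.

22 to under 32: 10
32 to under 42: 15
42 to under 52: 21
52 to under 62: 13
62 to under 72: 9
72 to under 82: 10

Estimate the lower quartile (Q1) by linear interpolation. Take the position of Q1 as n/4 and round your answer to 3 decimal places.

Cumulative frequencies: 10, 25, 46, 59, 68, 78
n = 78; position = n/4 = 19.5.
This falls in the class 32 to under 42: L = 32, F = 10, f = 15, h = 10.
Lower quartile ≈ 32 + ((19.5 − 10) / 15) × 10 = 38.3333

38.333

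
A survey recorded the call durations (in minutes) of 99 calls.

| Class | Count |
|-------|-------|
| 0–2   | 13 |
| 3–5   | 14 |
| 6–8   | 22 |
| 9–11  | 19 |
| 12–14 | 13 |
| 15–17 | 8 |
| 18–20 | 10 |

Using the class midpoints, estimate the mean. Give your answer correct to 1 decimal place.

Midpoints: 1, 4, 7, 10, 13, 16, 19
Σfm = 13×1 + 14×4 + 22×7 + 19×10 + 13×13 + 8×16 + 10×19 = 900
n = Σf = 99
Mean = 900 / 99 = 9.0909

9.1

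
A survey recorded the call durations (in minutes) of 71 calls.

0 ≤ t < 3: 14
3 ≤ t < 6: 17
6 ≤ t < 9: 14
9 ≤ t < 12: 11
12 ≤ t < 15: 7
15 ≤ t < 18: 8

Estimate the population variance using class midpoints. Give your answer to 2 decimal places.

23.30

Midpoints: 1.5, 4.5, 7.5, 10.5, 13.5, 16.5
n = 71, Σfm = 544.5, mean = 7.6690
Σfm² = 5829.75
Σf(m − x̄)² = Σfm² − (Σfm)²/n = 5829.75 − 544.5²/71 = 1653.9718
Population variance = 1653.9718 / 71 = 23.2954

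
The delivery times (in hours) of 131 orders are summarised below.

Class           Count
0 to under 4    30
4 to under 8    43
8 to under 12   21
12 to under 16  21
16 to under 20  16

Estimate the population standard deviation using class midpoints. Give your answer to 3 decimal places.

Midpoints: 2, 6, 10, 14, 18
n = 131, Σfm = 1110, mean = 8.4733
Σfm² = 13068
Σf(m − x̄)² = Σfm² − (Σfm)²/n = 13068 − 1110²/131 = 3662.6565
Population variance = 3662.6565 / 131 = 27.9592
Standard deviation = √27.9592 = 5.2876

5.288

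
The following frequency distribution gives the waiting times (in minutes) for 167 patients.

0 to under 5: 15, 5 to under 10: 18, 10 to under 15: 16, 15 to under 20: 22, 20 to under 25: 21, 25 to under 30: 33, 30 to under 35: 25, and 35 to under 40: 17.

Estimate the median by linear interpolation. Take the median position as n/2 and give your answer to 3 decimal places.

Cumulative frequencies: 15, 33, 49, 71, 92, 125, 150, 167
n = 167; position = n/2 = 83.5.
This falls in the class 20 to under 25: L = 20, F = 71, f = 21, h = 5.
Median ≈ 20 + ((83.5 − 71) / 21) × 5 = 22.9762

22.976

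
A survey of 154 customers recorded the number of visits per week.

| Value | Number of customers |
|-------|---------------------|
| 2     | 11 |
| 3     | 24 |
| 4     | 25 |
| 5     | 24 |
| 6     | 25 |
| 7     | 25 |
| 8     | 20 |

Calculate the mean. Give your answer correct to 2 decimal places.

Values: 2, 3, 4, 5, 6, 7, 8
Σfx = 11×2 + 24×3 + 25×4 + 24×5 + 25×6 + 25×7 + 20×8 = 799
n = Σf = 154
Mean = 799 / 154 = 5.1883

5.19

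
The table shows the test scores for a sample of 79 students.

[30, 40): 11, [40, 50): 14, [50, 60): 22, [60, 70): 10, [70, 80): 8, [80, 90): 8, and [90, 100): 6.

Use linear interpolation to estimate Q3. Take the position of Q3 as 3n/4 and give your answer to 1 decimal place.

72.8

Cumulative frequencies: 11, 25, 47, 57, 65, 73, 79
n = 79; position = 3n/4 = 59.25.
This falls in the class [70, 80): L = 70, F = 57, f = 8, h = 10.
Upper quartile ≈ 70 + ((59.25 − 57) / 8) × 10 = 72.8125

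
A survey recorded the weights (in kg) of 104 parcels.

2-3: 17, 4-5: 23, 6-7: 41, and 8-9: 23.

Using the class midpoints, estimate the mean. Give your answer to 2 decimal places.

Midpoints: 2.5, 4.5, 6.5, 8.5
Σfm = 17×2.5 + 23×4.5 + 41×6.5 + 23×8.5 = 608
n = Σf = 104
Mean = 608 / 104 = 5.8462

5.85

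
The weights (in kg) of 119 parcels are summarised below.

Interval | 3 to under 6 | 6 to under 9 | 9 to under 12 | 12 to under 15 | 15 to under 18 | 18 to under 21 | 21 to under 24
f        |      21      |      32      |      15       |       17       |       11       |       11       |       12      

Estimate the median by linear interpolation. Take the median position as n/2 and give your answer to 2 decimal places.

Cumulative frequencies: 21, 53, 68, 85, 96, 107, 119
n = 119; position = n/2 = 59.5.
This falls in the class 9 to under 12: L = 9, F = 53, f = 15, h = 3.
Median ≈ 9 + ((59.5 − 53) / 15) × 3 = 10.3000

10.30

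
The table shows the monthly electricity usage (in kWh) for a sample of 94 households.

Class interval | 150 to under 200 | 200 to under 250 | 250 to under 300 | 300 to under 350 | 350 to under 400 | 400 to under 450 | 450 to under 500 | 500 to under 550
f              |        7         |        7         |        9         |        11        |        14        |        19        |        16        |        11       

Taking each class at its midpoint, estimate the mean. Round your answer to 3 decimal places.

378.191

Midpoints: 175, 225, 275, 325, 375, 425, 475, 525
Σfm = 7×175 + 7×225 + 9×275 + 11×325 + 14×375 + 19×425 + 16×475 + 11×525 = 35550
n = Σf = 94
Mean = 35550 / 94 = 378.1915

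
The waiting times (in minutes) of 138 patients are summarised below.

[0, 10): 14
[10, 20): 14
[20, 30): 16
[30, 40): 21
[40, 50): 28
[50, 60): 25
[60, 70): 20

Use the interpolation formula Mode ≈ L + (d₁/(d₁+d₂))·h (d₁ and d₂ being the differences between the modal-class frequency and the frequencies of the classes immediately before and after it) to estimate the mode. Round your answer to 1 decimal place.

Modal class: [40, 50) (highest frequency 28).
d₁ = 28 − 21 = 7, d₂ = 28 − 25 = 3
Mode ≈ 40 + (7/(7+3)) × 10 = 40 + 7.0000 = 47.0000

47.0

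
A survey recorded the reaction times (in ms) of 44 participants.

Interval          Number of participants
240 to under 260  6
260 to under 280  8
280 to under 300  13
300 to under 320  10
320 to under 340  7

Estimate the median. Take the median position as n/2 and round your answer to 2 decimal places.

Cumulative frequencies: 6, 14, 27, 37, 44
n = 44; position = n/2 = 22.
This falls in the class 280 to under 300: L = 280, F = 14, f = 13, h = 20.
Median ≈ 280 + ((22 − 14) / 13) × 20 = 292.3077

292.31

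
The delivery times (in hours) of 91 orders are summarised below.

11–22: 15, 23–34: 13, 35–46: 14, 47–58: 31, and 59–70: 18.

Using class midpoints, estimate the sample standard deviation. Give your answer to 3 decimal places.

Midpoints: 16.5, 28.5, 40.5, 52.5, 64.5
n = 91, Σfm = 3973.5, mean = 43.6648
Σfm² = 197934.75
Σf(m − x̄)² = Σfm² − (Σfm)²/n = 197934.75 − 3973.5²/91 = 24432.5275
Sample variance = 24432.5275 / 90 = 271.4725
Standard deviation = √271.4725 = 16.4764

16.476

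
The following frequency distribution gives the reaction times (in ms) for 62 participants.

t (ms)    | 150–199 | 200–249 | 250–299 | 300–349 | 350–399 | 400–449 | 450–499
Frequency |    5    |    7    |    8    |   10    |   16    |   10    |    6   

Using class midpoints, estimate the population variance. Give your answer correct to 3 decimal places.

7513.658

Midpoints: 174.5, 224.5, 274.5, 324.5, 374.5, 424.5, 474.5
n = 62, Σfm = 20969, mean = 338.2097
Σfm² = 7557765.5
Σf(m − x̄)² = Σfm² − (Σfm)²/n = 7557765.5 − 20969²/62 = 465846.7742
Population variance = 465846.7742 / 62 = 7513.6576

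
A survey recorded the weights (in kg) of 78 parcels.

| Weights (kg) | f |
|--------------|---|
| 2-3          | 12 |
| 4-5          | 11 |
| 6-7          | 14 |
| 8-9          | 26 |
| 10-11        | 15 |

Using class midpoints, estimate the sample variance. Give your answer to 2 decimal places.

7.24

Midpoints: 2.5, 4.5, 6.5, 8.5, 10.5
n = 78, Σfm = 549, mean = 7.0385
Σfm² = 4421.5
Σf(m − x̄)² = Σfm² − (Σfm)²/n = 4421.5 − 549²/78 = 557.3846
Sample variance = 557.3846 / 77 = 7.2388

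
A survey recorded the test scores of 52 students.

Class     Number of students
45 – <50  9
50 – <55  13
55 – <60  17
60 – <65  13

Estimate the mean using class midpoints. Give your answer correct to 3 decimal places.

Midpoints: 47.5, 52.5, 57.5, 62.5
Σfm = 9×47.5 + 13×52.5 + 17×57.5 + 13×62.5 = 2900
n = Σf = 52
Mean = 2900 / 52 = 55.7692

55.769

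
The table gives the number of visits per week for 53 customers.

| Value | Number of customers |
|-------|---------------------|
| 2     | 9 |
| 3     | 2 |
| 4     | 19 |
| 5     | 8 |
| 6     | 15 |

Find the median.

4

Cumulative frequencies: 9, 11, 30, 38, 53
n = 53, so the median is the value in position (n+1)/2 = 27.
Position 27 falls at value 4.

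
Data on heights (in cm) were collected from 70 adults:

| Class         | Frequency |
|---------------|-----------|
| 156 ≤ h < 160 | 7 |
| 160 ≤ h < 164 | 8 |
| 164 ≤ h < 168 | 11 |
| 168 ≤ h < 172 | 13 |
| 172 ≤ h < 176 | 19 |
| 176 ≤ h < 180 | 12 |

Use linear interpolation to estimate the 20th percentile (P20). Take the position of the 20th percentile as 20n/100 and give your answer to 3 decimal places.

163.500

Cumulative frequencies: 7, 15, 26, 39, 58, 70
n = 70; position = 20n/100 = 14.
This falls in the class 160 ≤ h < 164: L = 160, F = 7, f = 8, h = 4.
20th percentile ≈ 160 + ((14 − 7) / 8) × 4 = 163.5000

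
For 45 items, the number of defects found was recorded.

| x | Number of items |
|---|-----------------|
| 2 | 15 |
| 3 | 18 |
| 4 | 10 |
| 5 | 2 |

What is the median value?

Cumulative frequencies: 15, 33, 43, 45
n = 45, so the median is the value in position (n+1)/2 = 23.
Position 23 falls at value 3.

3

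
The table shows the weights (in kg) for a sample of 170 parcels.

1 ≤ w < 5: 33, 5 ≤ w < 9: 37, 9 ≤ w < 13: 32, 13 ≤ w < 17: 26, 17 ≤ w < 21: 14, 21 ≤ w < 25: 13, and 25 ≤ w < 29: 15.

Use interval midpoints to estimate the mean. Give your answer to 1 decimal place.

12.2

Midpoints: 3, 7, 11, 15, 19, 23, 27
Σfm = 33×3 + 37×7 + 32×11 + 26×15 + 14×19 + 13×23 + 15×27 = 2070
n = Σf = 170
Mean = 2070 / 170 = 12.1765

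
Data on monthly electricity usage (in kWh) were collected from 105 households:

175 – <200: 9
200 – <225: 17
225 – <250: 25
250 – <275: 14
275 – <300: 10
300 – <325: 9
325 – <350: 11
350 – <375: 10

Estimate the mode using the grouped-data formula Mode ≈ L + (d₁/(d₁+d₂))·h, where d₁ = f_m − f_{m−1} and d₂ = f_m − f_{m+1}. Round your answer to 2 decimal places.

235.53

Modal class: 225 – <250 (highest frequency 25).
d₁ = 25 − 17 = 8, d₂ = 25 − 14 = 11
Mode ≈ 225 + (8/(8+11)) × 25 = 225 + 10.5263 = 235.5263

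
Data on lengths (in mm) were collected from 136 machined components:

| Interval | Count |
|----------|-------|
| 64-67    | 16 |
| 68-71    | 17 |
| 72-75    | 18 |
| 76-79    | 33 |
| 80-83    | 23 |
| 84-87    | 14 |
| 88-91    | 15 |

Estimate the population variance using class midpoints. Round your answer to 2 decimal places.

Midpoints: 65.5, 69.5, 73.5, 77.5, 81.5, 85.5, 89.5
n = 136, Σfm = 10524, mean = 77.3824
Σfm² = 821474
Σf(m − x̄)² = Σfm² − (Σfm)²/n = 821474 − 10524²/136 = 7102.1176
Population variance = 7102.1176 / 136 = 52.2215

52.22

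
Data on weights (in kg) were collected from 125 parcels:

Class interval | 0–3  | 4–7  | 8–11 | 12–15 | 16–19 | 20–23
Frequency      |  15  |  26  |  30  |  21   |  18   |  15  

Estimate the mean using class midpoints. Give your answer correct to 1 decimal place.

11.0

Midpoints: 1.5, 5.5, 9.5, 13.5, 17.5, 21.5
Σfm = 15×1.5 + 26×5.5 + 30×9.5 + 21×13.5 + 18×17.5 + 15×21.5 = 1371.5
n = Σf = 125
Mean = 1371.5 / 125 = 10.9720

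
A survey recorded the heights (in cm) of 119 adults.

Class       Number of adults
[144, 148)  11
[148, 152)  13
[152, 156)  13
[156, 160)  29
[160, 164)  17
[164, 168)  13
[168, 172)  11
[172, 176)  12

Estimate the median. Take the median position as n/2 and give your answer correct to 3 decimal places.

159.103

Cumulative frequencies: 11, 24, 37, 66, 83, 96, 107, 119
n = 119; position = n/2 = 59.5.
This falls in the class [156, 160): L = 156, F = 37, f = 29, h = 4.
Median ≈ 156 + ((59.5 − 37) / 29) × 4 = 159.1034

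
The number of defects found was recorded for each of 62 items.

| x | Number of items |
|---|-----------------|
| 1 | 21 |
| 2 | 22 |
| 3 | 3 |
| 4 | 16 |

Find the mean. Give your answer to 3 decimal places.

Values: 1, 2, 3, 4
Σfx = 21×1 + 22×2 + 3×3 + 16×4 = 138
n = Σf = 62
Mean = 138 / 62 = 2.2258

2.226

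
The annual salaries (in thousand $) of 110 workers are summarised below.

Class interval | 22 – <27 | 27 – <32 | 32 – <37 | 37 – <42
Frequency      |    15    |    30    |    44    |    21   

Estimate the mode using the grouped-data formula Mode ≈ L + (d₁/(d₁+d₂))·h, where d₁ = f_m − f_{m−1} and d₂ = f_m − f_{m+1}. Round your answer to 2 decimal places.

33.89

Modal class: 32 – <37 (highest frequency 44).
d₁ = 44 − 30 = 14, d₂ = 44 − 21 = 23
Mode ≈ 32 + (14/(14+23)) × 5 = 32 + 1.8919 = 33.8919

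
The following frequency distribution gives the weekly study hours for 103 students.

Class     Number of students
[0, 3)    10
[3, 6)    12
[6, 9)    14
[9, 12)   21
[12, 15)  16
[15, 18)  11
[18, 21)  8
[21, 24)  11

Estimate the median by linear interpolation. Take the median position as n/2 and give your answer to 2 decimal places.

11.21

Cumulative frequencies: 10, 22, 36, 57, 73, 84, 92, 103
n = 103; position = n/2 = 51.5.
This falls in the class [9, 12): L = 9, F = 36, f = 21, h = 3.
Median ≈ 9 + ((51.5 − 36) / 21) × 3 = 11.2143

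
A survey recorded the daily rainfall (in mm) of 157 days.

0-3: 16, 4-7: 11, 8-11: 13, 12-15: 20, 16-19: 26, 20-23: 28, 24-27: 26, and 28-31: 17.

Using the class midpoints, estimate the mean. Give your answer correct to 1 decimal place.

Midpoints: 1.5, 5.5, 9.5, 13.5, 17.5, 21.5, 25.5, 29.5
Σfm = 16×1.5 + 11×5.5 + 13×9.5 + 20×13.5 + 26×17.5 + 28×21.5 + 26×25.5 + 17×29.5 = 2699.5
n = Σf = 157
Mean = 2699.5 / 157 = 17.1943

17.2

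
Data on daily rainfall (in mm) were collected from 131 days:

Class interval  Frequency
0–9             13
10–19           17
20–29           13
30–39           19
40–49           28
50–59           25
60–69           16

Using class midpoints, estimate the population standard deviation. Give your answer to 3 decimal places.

Midpoints: 4.5, 14.5, 24.5, 34.5, 44.5, 54.5, 64.5
n = 131, Σfm = 4919.5, mean = 37.5534
Σfm² = 230522.75
Σf(m − x̄)² = Σfm² − (Σfm)²/n = 230522.75 − 4919.5²/131 = 45778.6260
Population variance = 45778.6260 / 131 = 349.4552
Standard deviation = √349.4552 = 18.6937

18.694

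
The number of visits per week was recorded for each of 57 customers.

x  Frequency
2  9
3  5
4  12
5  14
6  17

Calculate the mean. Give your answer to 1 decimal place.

Values: 2, 3, 4, 5, 6
Σfx = 9×2 + 5×3 + 12×4 + 14×5 + 17×6 = 253
n = Σf = 57
Mean = 253 / 57 = 4.4386

4.4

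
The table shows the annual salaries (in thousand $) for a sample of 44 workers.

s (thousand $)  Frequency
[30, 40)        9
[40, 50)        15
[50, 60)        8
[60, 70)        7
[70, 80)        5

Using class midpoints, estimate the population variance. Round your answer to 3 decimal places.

164.050

Midpoints: 35, 45, 55, 65, 75
n = 44, Σfm = 2260, mean = 51.3636
Σfm² = 123300
Σf(m − x̄)² = Σfm² − (Σfm)²/n = 123300 − 2260²/44 = 7218.1818
Population variance = 7218.1818 / 44 = 164.0496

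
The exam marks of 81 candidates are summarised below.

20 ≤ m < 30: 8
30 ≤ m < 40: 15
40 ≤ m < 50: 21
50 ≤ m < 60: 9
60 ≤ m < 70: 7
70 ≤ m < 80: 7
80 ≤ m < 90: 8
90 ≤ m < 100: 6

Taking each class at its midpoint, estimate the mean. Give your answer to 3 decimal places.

Midpoints: 25, 35, 45, 55, 65, 75, 85, 95
Σfm = 8×25 + 15×35 + 21×45 + 9×55 + 7×65 + 7×75 + 8×85 + 6×95 = 4395
n = Σf = 81
Mean = 4395 / 81 = 54.2593

54.259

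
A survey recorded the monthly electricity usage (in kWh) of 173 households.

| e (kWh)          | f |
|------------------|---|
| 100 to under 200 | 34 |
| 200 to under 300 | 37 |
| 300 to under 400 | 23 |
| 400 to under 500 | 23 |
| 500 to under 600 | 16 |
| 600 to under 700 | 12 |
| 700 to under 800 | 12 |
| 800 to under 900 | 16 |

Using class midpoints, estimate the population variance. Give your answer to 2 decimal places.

Midpoints: 150, 250, 350, 450, 550, 650, 750, 850
n = 173, Σfm = 71950, mean = 415.8960
Σfm² = 38772500
Σf(m − x̄)² = Σfm² − (Σfm)²/n = 38772500 − 71950²/173 = 8848786.1272
Population variance = 8848786.1272 / 173 = 51149.0528

51149.05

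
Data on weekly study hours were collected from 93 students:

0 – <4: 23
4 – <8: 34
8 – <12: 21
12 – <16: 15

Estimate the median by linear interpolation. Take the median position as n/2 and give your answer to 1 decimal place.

Cumulative frequencies: 23, 57, 78, 93
n = 93; position = n/2 = 46.5.
This falls in the class 4 – <8: L = 4, F = 23, f = 34, h = 4.
Median ≈ 4 + ((46.5 − 23) / 34) × 4 = 6.7647

6.8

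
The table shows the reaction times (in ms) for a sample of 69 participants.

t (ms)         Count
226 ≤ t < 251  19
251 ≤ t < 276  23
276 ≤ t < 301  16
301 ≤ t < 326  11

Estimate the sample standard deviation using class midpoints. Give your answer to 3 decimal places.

26.039

Midpoints: 238.5, 263.5, 288.5, 313.5
n = 69, Σfm = 18656.5, mean = 270.3841
Σfm² = 5090525.25
Σf(m − x̄)² = Σfm² − (Σfm)²/n = 5090525.25 − 18656.5²/69 = 46105.0725
Sample variance = 46105.0725 / 68 = 678.0158
Standard deviation = √678.0158 = 26.0387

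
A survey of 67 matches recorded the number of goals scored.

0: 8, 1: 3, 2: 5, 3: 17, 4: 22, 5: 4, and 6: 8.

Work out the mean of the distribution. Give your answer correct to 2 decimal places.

3.28

Values: 0, 1, 2, 3, 4, 5, 6
Σfx = 8×0 + 3×1 + 5×2 + 17×3 + 22×4 + 4×5 + 8×6 = 220
n = Σf = 67
Mean = 220 / 67 = 3.2836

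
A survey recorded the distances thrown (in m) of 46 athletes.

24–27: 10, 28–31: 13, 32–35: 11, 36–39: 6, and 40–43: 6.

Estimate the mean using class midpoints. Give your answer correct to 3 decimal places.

32.196

Midpoints: 25.5, 29.5, 33.5, 37.5, 41.5
Σfm = 10×25.5 + 13×29.5 + 11×33.5 + 6×37.5 + 6×41.5 = 1481
n = Σf = 46
Mean = 1481 / 46 = 32.1957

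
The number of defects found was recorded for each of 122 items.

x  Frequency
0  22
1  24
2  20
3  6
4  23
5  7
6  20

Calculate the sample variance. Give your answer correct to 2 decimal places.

Values: 0, 1, 2, 3, 4, 5, 6
n = 122, Σfx = 329, mean = 2.6967
Σfx² = 1421
Σf(x − x̄)² = Σfx² − (Σfx)²/n = 1421 − 329²/122 = 533.7787
Sample variance = 533.7787 / 121 = 4.4114

4.41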